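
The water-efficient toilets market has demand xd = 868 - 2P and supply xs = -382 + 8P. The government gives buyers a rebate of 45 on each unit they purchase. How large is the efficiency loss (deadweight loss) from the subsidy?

Deadweight loss = 1620

Pre-subsidy: 868 - 2P = -382 + 8P gives P* = 125, x* = 618.
With the rebate, buyers effectively pay Pb = Ps − 45, where Ps is the price sellers receive.
Demand in terms of Ps becomes xd = 868 − 2(Ps − 45) = 958 - 2Ps. Setting this equal to supply: 958 - 2Ps = -382 + 8Ps, so Ps = 134.
Buyers pay Pb = 134 − 45 = 89; x' = -382 + 8·134 = 690.
The subsidy expands output by 690 − 618 = 72 past the efficient level; on those units the gap between marginal cost and willingness to pay runs from 0 up to 45.
DWL = ½ × 45 × 72 = 1620.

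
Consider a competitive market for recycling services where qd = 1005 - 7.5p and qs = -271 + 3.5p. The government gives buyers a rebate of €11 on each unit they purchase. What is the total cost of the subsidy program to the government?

Government cost = €1773.75

Pre-subsidy: 1005 - 7.5p = -271 + 3.5p gives p* = 116, q* = 135.
With the rebate, buyers effectively pay pb = ps − 11, where ps is the price sellers receive.
Demand in terms of ps becomes qd = 1005 − 7.5(ps − 11) = 1087.5 - 7.5ps. Setting this equal to supply: 1087.5 - 7.5ps = -271 + 3.5ps, so ps = 123.5.
Buyers pay pb = 123.5 − 11 = 112.5; q' = -271 + 3.5·123.5 = 161.25.
Government outlay = subsidy × quantity = 11 × 161.25 = 1773.75.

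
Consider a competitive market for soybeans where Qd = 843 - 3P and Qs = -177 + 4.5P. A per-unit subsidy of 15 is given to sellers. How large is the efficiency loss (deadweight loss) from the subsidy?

Pre-subsidy: 843 - 3P = -177 + 4.5P gives P* = 136, Q* = 435.
With the subsidy, sellers receive Ps = Pb + 15 for each unit, where Pb is the price buyers pay.
Supply in terms of Pb becomes Qs = -177 + 4.5(Pb + 15) = -109.5 + 4.5Pb. Setting this equal to demand: 843 - 3Pb = -109.5 + 4.5Pb, so Pb = 127.
Sellers receive Ps = 127 + 15 = 142; Q' = 843 − 3·127 = 462.
The subsidy expands output by 462 − 435 = 27 past the efficient level; on those units the gap between marginal cost and willingness to pay runs from 0 up to 15.
DWL = ½ × 15 × 27 = 202.5.

Deadweight loss = 202.5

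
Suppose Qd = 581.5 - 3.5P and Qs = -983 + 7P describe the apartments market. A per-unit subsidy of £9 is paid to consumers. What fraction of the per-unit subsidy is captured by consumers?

Consumer share = 2/3

Pre-subsidy: 581.5 - 3.5P = -983 + 7P gives P* = 149, Q* = 60.
With the rebate, buyers effectively pay Pb = Ps − 9, where Ps is the price sellers receive.
Demand in terms of Ps becomes Qd = 581.5 − 3.5(Ps − 9) = 613 - 3.5Ps. Setting this equal to supply: 613 - 3.5Ps = -983 + 7Ps, so Ps = 152.
Buyers pay Pb = 152 − 9 = 143; Q' = -983 + 7·152 = 81.
Buyers' price falls by P* − Pb = 149 − 143 = 6; sellers' price rises by Ps − P* = 152 − 149 = 3.
So consumers capture 6/9 = 2/3 of each unit of subsidy.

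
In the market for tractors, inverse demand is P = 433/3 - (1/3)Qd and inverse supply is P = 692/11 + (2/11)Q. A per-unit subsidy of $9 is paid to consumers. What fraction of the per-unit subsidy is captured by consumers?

Pre-subsidy: 433/3 - (1/3)Q = 692/11 + (2/11)Q gives Q* = 2687/17 and P* = 1558/17.
With the rebate, buyers effectively pay Pb = Ps − 9, where Ps is the price sellers receive.
On the curves, Pb = 433/3 - (1/3)Q and Ps = 692/11 + (2/11)Q; the wedge Ps − Pb = 9 gives 692/11 + (2/11)Q − (433/3 - (1/3)Q) = 9, so Q' = 2984/17.
Then Pb = 433/3 − (1/3)·(2984/17) = 1459/17 and Ps = 692/11 + (2/11)·(2984/17) = 1612/17.
Buyers' price falls by P* − Pb = 1558/17 − 1459/17 = 99/17; sellers' price rises by Ps − P* = 1612/17 − 1558/17 = 54/17.
So consumers capture (99/17)/9 = 11/17 of each unit of subsidy.

Consumer share = 11/17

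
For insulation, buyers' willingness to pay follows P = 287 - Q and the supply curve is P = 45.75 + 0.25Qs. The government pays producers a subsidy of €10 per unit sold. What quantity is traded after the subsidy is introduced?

Pre-subsidy: 287 - Q = 45.75 + 0.25Q gives Q* = 193 and P* = 94.
With the subsidy, sellers receive Ps = Pb + 10 for each unit, where Pb is the price buyers pay.
On the curves, Pb = 287 - Q and Ps = 45.75 + 0.25Q; the wedge Ps − Pb = 10 gives 45.75 + 0.25Q − (287 - Q) = 10, so Q' = 201.
Then Pb = 287 − 1·201 = 86 and Ps = 45.75 + 0.25·201 = 96.

Q' = 201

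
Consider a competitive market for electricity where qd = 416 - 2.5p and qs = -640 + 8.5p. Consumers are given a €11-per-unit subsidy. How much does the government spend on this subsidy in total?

Government cost = €2169.75

Pre-subsidy: 416 - 2.5p = -640 + 8.5p gives p* = 96, q* = 176.
With the rebate, buyers effectively pay pb = ps − 11, where ps is the price sellers receive.
Demand in terms of ps becomes qd = 416 − 2.5(ps − 11) = 443.5 - 2.5ps. Setting this equal to supply: 443.5 - 2.5ps = -640 + 8.5ps, so ps = 98.5.
Buyers pay pb = 98.5 − 11 = 87.5; q' = -640 + 8.5·98.5 = 197.25.
Government outlay = subsidy × quantity = 11 × 197.25 = 2169.75.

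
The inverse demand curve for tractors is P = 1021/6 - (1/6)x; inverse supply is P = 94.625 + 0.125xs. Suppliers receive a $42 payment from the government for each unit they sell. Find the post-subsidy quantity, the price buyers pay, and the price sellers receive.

x' = 403; buyers pay $103; sellers receive $145

Pre-subsidy: 1021/6 - (1/6)x = 94.625 + 0.125x gives x* = 259 and P* = 127.
With the subsidy, sellers receive Ps = Pb + 42 for each unit, where Pb is the price buyers pay.
On the curves, Pb = 1021/6 - (1/6)x and Ps = 94.625 + 0.125x; the wedge Ps − Pb = 42 gives 94.625 + 0.125x − (1021/6 - (1/6)x) = 42, so x' = 403.
Then Pb = 1021/6 − (1/6)·403 = 103 and Ps = 94.625 + 0.125·403 = 145.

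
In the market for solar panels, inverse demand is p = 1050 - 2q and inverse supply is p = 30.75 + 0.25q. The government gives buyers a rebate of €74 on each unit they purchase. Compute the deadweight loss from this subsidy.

Pre-subsidy: 1050 - 2q = 30.75 + 0.25q gives q* = 453 and p* = 144.
With the rebate, buyers effectively pay pb = ps − 74, where ps is the price sellers receive.
On the curves, pb = 1050 - 2q and ps = 30.75 + 0.25q; the wedge ps − pb = 74 gives 30.75 + 0.25q − (1050 - 2q) = 74, so q' = 4373/9.
Then pb = 1050 − 2·(4373/9) = 704/9 and ps = 30.75 + 0.25·(4373/9) = 1370/9.
The subsidy expands output by 4373/9 − 453 = 296/9 past the efficient level; on those units the gap between marginal cost and willingness to pay runs from 0 up to 74.
DWL = ½ × 74 × 296/9 = 10952/9.

Deadweight loss = 10952/9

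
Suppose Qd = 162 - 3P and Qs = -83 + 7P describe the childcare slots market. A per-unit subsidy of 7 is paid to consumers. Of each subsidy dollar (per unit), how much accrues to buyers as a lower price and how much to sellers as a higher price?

Buyers gain 4.9 per unit; sellers gain 2.1 per unit

Pre-subsidy: 162 - 3P = -83 + 7P gives P* = 24.5, Q* = 88.5.
With the rebate, buyers effectively pay Pb = Ps − 7, where Ps is the price sellers receive.
Demand in terms of Ps becomes Qd = 162 − 3(Ps − 7) = 183 - 3Ps. Setting this equal to supply: 183 - 3Ps = -83 + 7Ps, so Ps = 26.6.
Buyers pay Pb = 26.6 − 7 = 19.6; Q' = -83 + 7·26.6 = 103.2.
Buyers' price falls by P* − Pb = 24.5 − 19.6 = 4.9; sellers' price rises by Ps − P* = 26.6 − 24.5 = 2.1.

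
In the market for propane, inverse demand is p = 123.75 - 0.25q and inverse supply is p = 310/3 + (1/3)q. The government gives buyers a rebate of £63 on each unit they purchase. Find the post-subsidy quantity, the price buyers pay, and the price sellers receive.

q' = 143; buyers pay £88; sellers receive £151

Pre-subsidy: 123.75 - 0.25q = 310/3 + (1/3)q gives q* = 35 and p* = 115.
With the rebate, buyers effectively pay pb = ps − 63, where ps is the price sellers receive.
On the curves, pb = 123.75 - 0.25q and ps = 310/3 + (1/3)q; the wedge ps − pb = 63 gives 310/3 + (1/3)q − (123.75 - 0.25q) = 63, so q' = 143.
Then pb = 123.75 − 0.25·143 = 88 and ps = 310/3 + (1/3)·143 = 151.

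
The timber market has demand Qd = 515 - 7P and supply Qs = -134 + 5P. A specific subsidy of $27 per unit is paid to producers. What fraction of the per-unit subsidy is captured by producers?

Pre-subsidy: 515 - 7P = -134 + 5P gives P* = 649/12, Q* = 1637/12.
With the subsidy, sellers receive Ps = Pb + 27 for each unit, where Pb is the price buyers pay.
Supply in terms of Pb becomes Qs = -134 + 5(Pb + 27) = 1 + 5Pb. Setting this equal to demand: 515 - 7Pb = 1 + 5Pb, so Pb = 257/6.
Sellers receive Ps = 257/6 + 27 = 419/6; Q' = 515 − 7·(257/6) = 1291/6.
Buyers' price falls by P* − Pb = 649/12 − 257/6 = 11.25; sellers' price rises by Ps − P* = 419/6 − 649/12 = 15.75.
So producers capture 15.75/27 = 7/12 of each unit of subsidy.

Producer share = 7/12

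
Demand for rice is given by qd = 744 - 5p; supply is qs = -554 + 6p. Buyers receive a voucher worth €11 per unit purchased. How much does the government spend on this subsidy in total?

Pre-subsidy: 744 - 5p = -554 + 6p gives p* = 118, q* = 154.
With the rebate, buyers effectively pay pb = ps − 11, where ps is the price sellers receive.
Demand in terms of ps becomes qd = 744 − 5(ps − 11) = 799 - 5ps. Setting this equal to supply: 799 - 5ps = -554 + 6ps, so ps = 123.
Buyers pay pb = 123 − 11 = 112; q' = -554 + 6·123 = 184.
Government outlay = subsidy × quantity = 11 × 184 = 2024.

Government cost = €2024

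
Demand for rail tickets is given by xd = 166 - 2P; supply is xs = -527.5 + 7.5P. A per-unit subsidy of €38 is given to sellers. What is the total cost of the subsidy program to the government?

Government cost = €3040

Pre-subsidy: 166 - 2P = -527.5 + 7.5P gives P* = 73, x* = 20.
With the subsidy, sellers receive Ps = Pb + 38 for each unit, where Pb is the price buyers pay.
Supply in terms of Pb becomes xs = -527.5 + 7.5(Pb + 38) = -242.5 + 7.5Pb. Setting this equal to demand: 166 - 2Pb = -242.5 + 7.5Pb, so Pb = 43.
Sellers receive Ps = 43 + 38 = 81; x' = 166 − 2·43 = 80.
Government outlay = subsidy × quantity = 38 × 80 = 3040.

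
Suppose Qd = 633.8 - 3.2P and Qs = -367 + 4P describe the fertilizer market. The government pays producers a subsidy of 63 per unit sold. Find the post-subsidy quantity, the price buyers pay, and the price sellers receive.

Pre-subsidy: 633.8 - 3.2P = -367 + 4P gives P* = 139, Q* = 189.
With the subsidy, sellers receive Ps = Pb + 63 for each unit, where Pb is the price buyers pay.
Supply in terms of Pb becomes Qs = -367 + 4(Pb + 63) = -115 + 4Pb. Setting this equal to demand: 633.8 - 3.2Pb = -115 + 4Pb, so Pb = 104.
Sellers receive Ps = 104 + 63 = 167; Q' = 633.8 − 3.2·104 = 301.

Q' = 301; buyers pay 104; sellers receive 167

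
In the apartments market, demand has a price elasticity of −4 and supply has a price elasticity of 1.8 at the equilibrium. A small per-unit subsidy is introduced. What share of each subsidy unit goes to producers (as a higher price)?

For a small subsidy around the equilibrium, the benefit split depends on the relative slopes, which at a point are proportional to the elasticities.
Buyer share = εs/(εs + |εd|) = 1.8/(1.8 + 4) = 9/29; seller share = |εd|/(εs + |εd|) = 20/29.
So producers capture 20/29 of the subsidy.

Producer share = 20/29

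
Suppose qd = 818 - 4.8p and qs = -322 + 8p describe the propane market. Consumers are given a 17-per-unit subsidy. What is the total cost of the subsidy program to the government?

Pre-subsidy: 818 - 4.8p = -322 + 8p gives p* = 89.0625, q* = 390.5.
With the rebate, buyers effectively pay pb = ps − 17, where ps is the price sellers receive.
Demand in terms of ps becomes qd = 818 − 4.8(ps − 17) = 899.6 - 4.8ps. Setting this equal to supply: 899.6 - 4.8ps = -322 + 8ps, so ps = 95.4375.
Buyers pay pb = 95.4375 − 17 = 78.4375; q' = -322 + 8·95.4375 = 441.5.
Government outlay = subsidy × quantity = 17 × 441.5 = 7505.5.

Government cost = 7505.5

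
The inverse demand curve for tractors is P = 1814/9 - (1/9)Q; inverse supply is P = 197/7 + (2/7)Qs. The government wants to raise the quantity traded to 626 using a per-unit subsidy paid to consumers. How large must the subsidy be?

Required subsidy s = 75 per unit

At Q = 626, from the demand curve buyers pay Pb = 1814/9 − (1/9)·626 = 132; from the supply curve sellers need Ps = 197/7 + (2/7)·626 = 207.
The subsidy must fill the gap: s = Ps − Pb = 207 − 132 = 75.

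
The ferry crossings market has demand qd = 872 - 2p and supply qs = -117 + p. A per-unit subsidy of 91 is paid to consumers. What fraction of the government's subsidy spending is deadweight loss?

DWL / government spending = 91/820

Pre-subsidy: 872 - 2p = -117 + p gives p* = 989/3, q* = 638/3.
With the rebate, buyers effectively pay pb = ps − 91, where ps is the price sellers receive.
Demand in terms of ps becomes qd = 872 − 2(ps − 91) = 1054 - 2ps. Setting this equal to supply: 1054 - 2ps = -117 + ps, so ps = 1171/3.
Buyers pay pb = 1171/3 − 91 = 898/3; q' = -117 + 1·(1171/3) = 820/3.
ΔCS = ½(638/3 + 820/3)(989/3 − 898/3) = 7371; ΔPS = ½(638/3 + 820/3)(1171/3 − 989/3) = 14742.
Government spending = 91 × 820/3 = 74620/3.
DWL = ½ × 91 × (820/3 − 638/3) = 8281/3; fraction = (8281/3) / (74620/3) = 91/820.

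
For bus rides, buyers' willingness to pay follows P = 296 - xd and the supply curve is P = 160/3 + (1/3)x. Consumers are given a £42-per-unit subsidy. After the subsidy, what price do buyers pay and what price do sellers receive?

Buyers pay £82.5; sellers receive £124.5

Pre-subsidy: 296 - x = 160/3 + (1/3)x gives x* = 182 and P* = 114.
With the rebate, buyers effectively pay Pb = Ps − 42, where Ps is the price sellers receive.
On the curves, Pb = 296 - x and Ps = 160/3 + (1/3)x; the wedge Ps − Pb = 42 gives 160/3 + (1/3)x − (296 - x) = 42, so x' = 213.5.
Then Pb = 296 − 1·213.5 = 82.5 and Ps = 160/3 + (1/3)·213.5 = 124.5.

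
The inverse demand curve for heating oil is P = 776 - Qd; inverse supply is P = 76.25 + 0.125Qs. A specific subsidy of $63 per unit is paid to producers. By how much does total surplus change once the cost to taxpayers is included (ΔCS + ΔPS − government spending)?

Pre-subsidy: 776 - Q = 76.25 + 0.125Q gives Q* = 622 and P* = 154.
With the subsidy, sellers receive Ps = Pb + 63 for each unit, where Pb is the price buyers pay.
On the curves, Pb = 776 - Q and Ps = 76.25 + 0.125Q; the wedge Ps − Pb = 63 gives 76.25 + 0.125Q − (776 - Q) = 63, so Q' = 678.
Then Pb = 776 − 1·678 = 98 and Ps = 76.25 + 0.125·678 = 161.
ΔCS = ½(622 + 678)(154 − 98) = 36400; ΔPS = ½(622 + 678)(161 − 154) = 4550.
Government spending = 63 × 678 = 42714.
Net change = 36400 + 4550 − 42714 = -1764. The loss equals the DWL triangle ½·63·56.

Net change in total surplus = -$1764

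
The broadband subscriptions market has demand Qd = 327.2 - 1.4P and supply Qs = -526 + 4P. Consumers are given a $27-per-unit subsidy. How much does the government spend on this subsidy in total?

Government cost = $3618

Pre-subsidy: 327.2 - 1.4P = -526 + 4P gives P* = 158, Q* = 106.
With the rebate, buyers effectively pay Pb = Ps − 27, where Ps is the price sellers receive.
Demand in terms of Ps becomes Qd = 327.2 − 1.4(Ps − 27) = 365 - 1.4Ps. Setting this equal to supply: 365 - 1.4Ps = -526 + 4Ps, so Ps = 165.
Buyers pay Pb = 165 − 27 = 138; Q' = -526 + 4·165 = 134.
Government outlay = subsidy × quantity = 27 × 134 = 3618.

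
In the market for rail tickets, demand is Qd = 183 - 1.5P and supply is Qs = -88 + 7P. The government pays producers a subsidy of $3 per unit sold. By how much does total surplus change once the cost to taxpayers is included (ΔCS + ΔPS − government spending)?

Net change in total surplus = -189/34

Pre-subsidy: 183 - 1.5P = -88 + 7P gives P* = 542/17, Q* = 2298/17.
With the subsidy, sellers receive Ps = Pb + 3 for each unit, where Pb is the price buyers pay.
Supply in terms of Pb becomes Qs = -88 + 7(Pb + 3) = -67 + 7Pb. Setting this equal to demand: 183 - 1.5Pb = -67 + 7Pb, so Pb = 500/17.
Sellers receive Ps = 500/17 + 3 = 551/17; Q' = 183 − 1.5·(500/17) = 2361/17.
ΔCS = ½(2298/17 + 2361/17)(542/17 − 500/17) = 97839/289; ΔPS = ½(2298/17 + 2361/17)(551/17 − 542/17) = 41931/578.
Government spending = 3 × 2361/17 = 7083/17.
Net change = 97839/289 + 41931/578 − 7083/17 = -189/34. The loss equals the DWL triangle ½·3·63/17.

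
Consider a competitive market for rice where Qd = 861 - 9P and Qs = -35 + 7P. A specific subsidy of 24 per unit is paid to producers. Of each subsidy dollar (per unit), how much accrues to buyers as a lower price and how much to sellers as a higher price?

Pre-subsidy: 861 - 9P = -35 + 7P gives P* = 56, Q* = 357.
With the subsidy, sellers receive Ps = Pb + 24 for each unit, where Pb is the price buyers pay.
Supply in terms of Pb becomes Qs = -35 + 7(Pb + 24) = 133 + 7Pb. Setting this equal to demand: 861 - 9Pb = 133 + 7Pb, so Pb = 45.5.
Sellers receive Ps = 45.5 + 24 = 69.5; Q' = 861 − 9·45.5 = 451.5.
Buyers' price falls by P* − Pb = 56 − 45.5 = 10.5; sellers' price rises by Ps − P* = 69.5 − 56 = 13.5.

Buyers gain 10.5 per unit; sellers gain 13.5 per unit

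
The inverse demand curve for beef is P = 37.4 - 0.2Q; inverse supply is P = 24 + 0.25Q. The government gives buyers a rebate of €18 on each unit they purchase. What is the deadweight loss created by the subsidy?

Pre-subsidy: 37.4 - 0.2Q = 24 + 0.25Q gives Q* = 268/9 and P* = 283/9.
With the rebate, buyers effectively pay Pb = Ps − 18, where Ps is the price sellers receive.
On the curves, Pb = 37.4 - 0.2Q and Ps = 24 + 0.25Q; the wedge Ps − Pb = 18 gives 24 + 0.25Q − (37.4 - 0.2Q) = 18, so Q' = 628/9.
Then Pb = 37.4 − 0.2·(628/9) = 211/9 and Ps = 24 + 0.25·(628/9) = 373/9.
The subsidy expands output by 628/9 − 268/9 = 40 past the efficient level; on those units the gap between marginal cost and willingness to pay runs from 0 up to 18.
DWL = ½ × 18 × 40 = 360.

Deadweight loss = €360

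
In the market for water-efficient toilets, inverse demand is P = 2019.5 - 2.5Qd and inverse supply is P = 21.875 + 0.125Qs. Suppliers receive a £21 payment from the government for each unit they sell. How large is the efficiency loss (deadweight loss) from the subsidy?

Pre-subsidy: 2019.5 - 2.5Q = 21.875 + 0.125Q gives Q* = 761 and P* = 117.
With the subsidy, sellers receive Ps = Pb + 21 for each unit, where Pb is the price buyers pay.
On the curves, Pb = 2019.5 - 2.5Q and Ps = 21.875 + 0.125Q; the wedge Ps − Pb = 21 gives 21.875 + 0.125Q − (2019.5 - 2.5Q) = 21, so Q' = 769.
Then Pb = 2019.5 − 2.5·769 = 97 and Ps = 21.875 + 0.125·769 = 118.
The subsidy expands output by 769 − 761 = 8 past the efficient level; on those units the gap between marginal cost and willingness to pay runs from 0 up to 21.
DWL = ½ × 21 × 8 = 84.

Deadweight loss = £84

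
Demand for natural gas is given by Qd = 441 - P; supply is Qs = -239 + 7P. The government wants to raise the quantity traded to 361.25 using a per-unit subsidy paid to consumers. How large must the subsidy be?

At Q = 361.25, invert demand for the buyer price: Pb = (441 − 361.25)/1 = 79.75; invert supply for the seller price: Ps = (361.25 − (-239))/7 = 85.75.
The subsidy must fill the gap: s = Ps − Pb = 85.75 − 79.75 = 6.

Required subsidy s = 6 per unit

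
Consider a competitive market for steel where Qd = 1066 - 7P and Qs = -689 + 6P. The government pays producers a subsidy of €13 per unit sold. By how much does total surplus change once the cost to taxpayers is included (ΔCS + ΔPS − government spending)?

Net change in total surplus = -€273

Pre-subsidy: 1066 - 7P = -689 + 6P gives P* = 135, Q* = 121.
With the subsidy, sellers receive Ps = Pb + 13 for each unit, where Pb is the price buyers pay.
Supply in terms of Pb becomes Qs = -689 + 6(Pb + 13) = -611 + 6Pb. Setting this equal to demand: 1066 - 7Pb = -611 + 6Pb, so Pb = 129.
Sellers receive Ps = 129 + 13 = 142; Q' = 1066 − 7·129 = 163.
ΔCS = ½(121 + 163)(135 − 129) = 852; ΔPS = ½(121 + 163)(142 − 135) = 994.
Government spending = 13 × 163 = 2119.
Net change = 852 + 994 − 2119 = -273. The loss equals the DWL triangle ½·13·42.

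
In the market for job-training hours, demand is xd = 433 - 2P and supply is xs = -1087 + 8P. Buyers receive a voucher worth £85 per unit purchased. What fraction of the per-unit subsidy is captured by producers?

Pre-subsidy: 433 - 2P = -1087 + 8P gives P* = 152, x* = 129.
With the rebate, buyers effectively pay Pb = Ps − 85, where Ps is the price sellers receive.
Demand in terms of Ps becomes xd = 433 − 2(Ps − 85) = 603 - 2Ps. Setting this equal to supply: 603 - 2Ps = -1087 + 8Ps, so Ps = 169.
Buyers pay Pb = 169 − 85 = 84; x' = -1087 + 8·169 = 265.
Buyers' price falls by P* − Pb = 152 − 84 = 68; sellers' price rises by Ps − P* = 169 − 152 = 17.
So producers capture 17/85 = 0.2 of each unit of subsidy.

Producer share = 0.2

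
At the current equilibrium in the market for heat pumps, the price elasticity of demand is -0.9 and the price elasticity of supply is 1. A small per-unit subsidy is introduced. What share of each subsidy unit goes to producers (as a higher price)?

For a small subsidy around the equilibrium, the benefit split depends on the relative slopes, which at a point are proportional to the elasticities.
Buyer share = εs/(εs + |εd|) = 1/(1 + 0.9) = 10/19; seller share = |εd|/(εs + |εd|) = 9/19.
So producers capture 9/19 of the subsidy.

Producer share = 9/19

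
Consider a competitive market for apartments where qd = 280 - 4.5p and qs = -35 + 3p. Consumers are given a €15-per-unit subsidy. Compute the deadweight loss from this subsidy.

Pre-subsidy: 280 - 4.5p = -35 + 3p gives p* = 42, q* = 91.
With the rebate, buyers effectively pay pb = ps − 15, where ps is the price sellers receive.
Demand in terms of ps becomes qd = 280 − 4.5(ps − 15) = 347.5 - 4.5ps. Setting this equal to supply: 347.5 - 4.5ps = -35 + 3ps, so ps = 51.
Buyers pay pb = 51 − 15 = 36; q' = -35 + 3·51 = 118.
The subsidy expands output by 118 − 91 = 27 past the efficient level; on those units the gap between marginal cost and willingness to pay runs from 0 up to 15.
DWL = ½ × 15 × 27 = 202.5.

Deadweight loss = €202.5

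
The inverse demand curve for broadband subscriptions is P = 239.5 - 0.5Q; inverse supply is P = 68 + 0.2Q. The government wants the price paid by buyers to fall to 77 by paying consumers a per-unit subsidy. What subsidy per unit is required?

At a buyer price of 77, quantity demanded is 479 − 2·77 = 325.
Sellers supply 325 only when they receive Ps = 68 + 0.2·325 = 133.
s = Ps − Pb = 133 − 77 = 56.

Required subsidy s = 56 per unit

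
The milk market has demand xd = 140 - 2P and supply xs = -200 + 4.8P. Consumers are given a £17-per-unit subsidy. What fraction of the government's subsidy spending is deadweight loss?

DWL / government spending = 0.1875

Pre-subsidy: 140 - 2P = -200 + 4.8P gives P* = 50, x* = 40.
With the rebate, buyers effectively pay Pb = Ps − 17, where Ps is the price sellers receive.
Demand in terms of Ps becomes xd = 140 − 2(Ps − 17) = 174 - 2Ps. Setting this equal to supply: 174 - 2Ps = -200 + 4.8Ps, so Ps = 55.
Buyers pay Pb = 55 − 17 = 38; x' = -200 + 4.8·55 = 64.
ΔCS = ½(40 + 64)(50 − 38) = 624; ΔPS = ½(40 + 64)(55 − 50) = 260.
Government spending = 17 × 64 = 1088.
DWL = ½ × 17 × (64 − 40) = 204; fraction = 204 / 1088 = 0.1875.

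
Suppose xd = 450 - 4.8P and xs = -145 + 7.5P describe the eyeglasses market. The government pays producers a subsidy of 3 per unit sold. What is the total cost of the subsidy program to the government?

Pre-subsidy: 450 - 4.8P = -145 + 7.5P gives P* = 5950/123, x* = 8930/41.
With the subsidy, sellers receive Ps = Pb + 3 for each unit, where Pb is the price buyers pay.
Supply in terms of Pb becomes xs = -145 + 7.5(Pb + 3) = -122.5 + 7.5Pb. Setting this equal to demand: 450 - 4.8Pb = -122.5 + 7.5Pb, so Pb = 5725/123.
Sellers receive Ps = 5725/123 + 3 = 6094/123; x' = 450 − 4.8·(5725/123) = 9290/41.
Government outlay = subsidy × quantity = 3 × 9290/41 = 27870/41.

Government cost = 27870/41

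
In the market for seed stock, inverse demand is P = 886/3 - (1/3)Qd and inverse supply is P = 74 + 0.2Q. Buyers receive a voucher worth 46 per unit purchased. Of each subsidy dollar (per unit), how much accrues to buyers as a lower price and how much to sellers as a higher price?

Buyers gain 28.75 per unit; sellers gain 17.25 per unit

Pre-subsidy: 886/3 - (1/3)Q = 74 + 0.2Q gives Q* = 415 and P* = 157.
With the rebate, buyers effectively pay Pb = Ps − 46, where Ps is the price sellers receive.
On the curves, Pb = 886/3 - (1/3)Q and Ps = 74 + 0.2Q; the wedge Ps − Pb = 46 gives 74 + 0.2Q − (886/3 - (1/3)Q) = 46, so Q' = 501.25.
Then Pb = 886/3 − (1/3)·501.25 = 128.25 and Ps = 74 + 0.2·501.25 = 174.25.
Buyers' price falls by P* − Pb = 157 − 128.25 = 28.75; sellers' price rises by Ps − P* = 174.25 − 157 = 17.25.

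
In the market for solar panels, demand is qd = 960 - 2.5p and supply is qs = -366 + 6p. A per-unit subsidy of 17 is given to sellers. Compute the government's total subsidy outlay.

Government cost = 10200

Pre-subsidy: 960 - 2.5p = -366 + 6p gives p* = 156, q* = 570.
With the subsidy, sellers receive ps = pb + 17 for each unit, where pb is the price buyers pay.
Supply in terms of pb becomes qs = -366 + 6(pb + 17) = -264 + 6pb. Setting this equal to demand: 960 - 2.5pb = -264 + 6pb, so pb = 144.
Sellers receive ps = 144 + 17 = 161; q' = 960 − 2.5·144 = 600.
Government outlay = subsidy × quantity = 17 × 600 = 10200.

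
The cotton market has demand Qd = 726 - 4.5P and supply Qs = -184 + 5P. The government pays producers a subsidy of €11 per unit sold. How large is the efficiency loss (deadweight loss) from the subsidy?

Deadweight loss = 5445/38

Pre-subsidy: 726 - 4.5P = -184 + 5P gives P* = 1820/19, Q* = 5604/19.
With the subsidy, sellers receive Ps = Pb + 11 for each unit, where Pb is the price buyers pay.
Supply in terms of Pb becomes Qs = -184 + 5(Pb + 11) = -129 + 5Pb. Setting this equal to demand: 726 - 4.5Pb = -129 + 5Pb, so Pb = 90.
Sellers receive Ps = 90 + 11 = 101; Q' = 726 − 4.5·90 = 321.
The subsidy expands output by 321 − 5604/19 = 495/19 past the efficient level; on those units the gap between marginal cost and willingness to pay runs from 0 up to 11.
DWL = ½ × 11 × 495/19 = 5445/38.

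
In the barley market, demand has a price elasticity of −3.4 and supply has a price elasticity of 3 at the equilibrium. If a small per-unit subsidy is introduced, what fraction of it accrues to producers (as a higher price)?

For a small subsidy around the equilibrium, the benefit split depends on the relative slopes, which at a point are proportional to the elasticities.
Buyer share = εs/(εs + |εd|) = 3/(3 + 3.4) = 0.46875; seller share = |εd|/(εs + |εd|) = 0.53125.
So producers capture 0.53125 of the subsidy.

Producer share = 0.53125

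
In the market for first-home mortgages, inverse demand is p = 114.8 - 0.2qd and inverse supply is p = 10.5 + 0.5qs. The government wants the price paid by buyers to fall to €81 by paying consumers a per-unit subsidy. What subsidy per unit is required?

At a buyer price of 81, quantity demanded is 574 − 5·81 = 169.
Sellers supply 169 only when they receive ps = 10.5 + 0.5·169 = 95.
s = ps − pb = 95 − 81 = 14.

Required subsidy s = €14 per unit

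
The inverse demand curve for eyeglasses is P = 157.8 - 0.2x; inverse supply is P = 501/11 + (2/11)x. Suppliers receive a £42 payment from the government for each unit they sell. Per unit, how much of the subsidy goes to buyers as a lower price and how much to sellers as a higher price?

Pre-subsidy: 157.8 - 0.2x = 501/11 + (2/11)x gives x* = 294 and P* = 99.
With the subsidy, sellers receive Ps = Pb + 42 for each unit, where Pb is the price buyers pay.
On the curves, Pb = 157.8 - 0.2x and Ps = 501/11 + (2/11)x; the wedge Ps − Pb = 42 gives 501/11 + (2/11)x − (157.8 - 0.2x) = 42, so x' = 404.
Then Pb = 157.8 − 0.2·404 = 77 and Ps = 501/11 + (2/11)·404 = 119.
Buyers' price falls by P* − Pb = 99 − 77 = 22; sellers' price rises by Ps − P* = 119 − 99 = 20.

Buyers gain £22 per unit; sellers gain £20 per unit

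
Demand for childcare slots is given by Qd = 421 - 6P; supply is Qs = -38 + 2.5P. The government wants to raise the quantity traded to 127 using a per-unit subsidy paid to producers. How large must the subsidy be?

Required subsidy s = 17 per unit

At Q = 127, invert demand for the buyer price: Pb = (421 − 127)/6 = 49; invert supply for the seller price: Ps = (127 − (-38))/2.5 = 66.
The subsidy must fill the gap: s = Ps − Pb = 66 − 49 = 17.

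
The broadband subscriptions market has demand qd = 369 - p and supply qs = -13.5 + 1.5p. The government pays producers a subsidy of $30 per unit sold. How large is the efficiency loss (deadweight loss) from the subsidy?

Deadweight loss = $270

Pre-subsidy: 369 - p = -13.5 + 1.5p gives p* = 153, q* = 216.
With the subsidy, sellers receive ps = pb + 30 for each unit, where pb is the price buyers pay.
Supply in terms of pb becomes qs = -13.5 + 1.5(pb + 30) = 31.5 + 1.5pb. Setting this equal to demand: 369 - pb = 31.5 + 1.5pb, so pb = 135.
Sellers receive ps = 135 + 30 = 165; q' = 369 − 1·135 = 234.
The subsidy expands output by 234 − 216 = 18 past the efficient level; on those units the gap between marginal cost and willingness to pay runs from 0 up to 30.
DWL = ½ × 30 × 18 = 270.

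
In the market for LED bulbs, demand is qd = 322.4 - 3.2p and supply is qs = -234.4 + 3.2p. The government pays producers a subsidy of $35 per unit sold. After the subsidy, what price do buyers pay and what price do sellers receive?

Buyers pay $69.5; sellers receive $104.5

Pre-subsidy: 322.4 - 3.2p = -234.4 + 3.2p gives p* = 87, q* = 44.
With the subsidy, sellers receive ps = pb + 35 for each unit, where pb is the price buyers pay.
Supply in terms of pb becomes qs = -234.4 + 3.2(pb + 35) = -122.4 + 3.2pb. Setting this equal to demand: 322.4 - 3.2pb = -122.4 + 3.2pb, so pb = 69.5.
Sellers receive ps = 69.5 + 35 = 104.5; q' = 322.4 − 3.2·69.5 = 100.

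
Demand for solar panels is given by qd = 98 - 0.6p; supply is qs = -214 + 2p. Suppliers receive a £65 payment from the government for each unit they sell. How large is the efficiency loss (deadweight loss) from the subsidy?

Deadweight loss = £975

Pre-subsidy: 98 - 0.6p = -214 + 2p gives p* = 120, q* = 26.
With the subsidy, sellers receive ps = pb + 65 for each unit, where pb is the price buyers pay.
Supply in terms of pb becomes qs = -214 + 2(pb + 65) = -84 + 2pb. Setting this equal to demand: 98 - 0.6pb = -84 + 2pb, so pb = 70.
Sellers receive ps = 70 + 65 = 135; q' = 98 − 0.6·70 = 56.
The subsidy expands output by 56 − 26 = 30 past the efficient level; on those units the gap between marginal cost and willingness to pay runs from 0 up to 65.
DWL = ½ × 65 × 30 = 975.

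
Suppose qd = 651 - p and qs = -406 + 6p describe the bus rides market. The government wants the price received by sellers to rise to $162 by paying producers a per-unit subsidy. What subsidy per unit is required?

Required subsidy s = $77 per unit

At a seller price of 162, quantity supplied is -406 + 6·162 = 566.
Buyers absorb 566 only when they pay pb with 651 − 1·pb = 566, i.e. pb = 85.
s = ps − pb = 162 − 85 = 77.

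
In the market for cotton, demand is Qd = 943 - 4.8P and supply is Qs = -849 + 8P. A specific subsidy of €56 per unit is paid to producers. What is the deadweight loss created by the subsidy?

Pre-subsidy: 943 - 4.8P = -849 + 8P gives P* = 140, Q* = 271.
With the subsidy, sellers receive Ps = Pb + 56 for each unit, where Pb is the price buyers pay.
Supply in terms of Pb becomes Qs = -849 + 8(Pb + 56) = -401 + 8Pb. Setting this equal to demand: 943 - 4.8Pb = -401 + 8Pb, so Pb = 105.
Sellers receive Ps = 105 + 56 = 161; Q' = 943 − 4.8·105 = 439.
The subsidy expands output by 439 − 271 = 168 past the efficient level; on those units the gap between marginal cost and willingness to pay runs from 0 up to 56.
DWL = ½ × 56 × 168 = 4704.

Deadweight loss = €4704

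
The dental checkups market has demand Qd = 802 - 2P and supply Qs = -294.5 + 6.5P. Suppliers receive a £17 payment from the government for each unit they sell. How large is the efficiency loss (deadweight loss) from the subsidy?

Pre-subsidy: 802 - 2P = -294.5 + 6.5P gives P* = 129, Q* = 544.
With the subsidy, sellers receive Ps = Pb + 17 for each unit, where Pb is the price buyers pay.
Supply in terms of Pb becomes Qs = -294.5 + 6.5(Pb + 17) = -184 + 6.5Pb. Setting this equal to demand: 802 - 2Pb = -184 + 6.5Pb, so Pb = 116.
Sellers receive Ps = 116 + 17 = 133; Q' = 802 − 2·116 = 570.
The subsidy expands output by 570 − 544 = 26 past the efficient level; on those units the gap between marginal cost and willingness to pay runs from 0 up to 17.
DWL = ½ × 17 × 26 = 221.

Deadweight loss = £221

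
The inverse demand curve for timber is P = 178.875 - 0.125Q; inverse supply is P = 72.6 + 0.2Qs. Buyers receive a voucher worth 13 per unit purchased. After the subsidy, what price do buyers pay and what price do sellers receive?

Buyers pay 133; sellers receive 146

Pre-subsidy: 178.875 - 0.125Q = 72.6 + 0.2Q gives Q* = 327 and P* = 138.
With the rebate, buyers effectively pay Pb = Ps − 13, where Ps is the price sellers receive.
On the curves, Pb = 178.875 - 0.125Q and Ps = 72.6 + 0.2Q; the wedge Ps − Pb = 13 gives 72.6 + 0.2Q − (178.875 - 0.125Q) = 13, so Q' = 367.
Then Pb = 178.875 − 0.125·367 = 133 and Ps = 72.6 + 0.2·367 = 146.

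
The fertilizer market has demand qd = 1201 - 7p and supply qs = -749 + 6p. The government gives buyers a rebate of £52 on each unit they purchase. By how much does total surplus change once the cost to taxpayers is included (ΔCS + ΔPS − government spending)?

Net change in total surplus = -£4368

Pre-subsidy: 1201 - 7p = -749 + 6p gives p* = 150, q* = 151.
With the rebate, buyers effectively pay pb = ps − 52, where ps is the price sellers receive.
Demand in terms of ps becomes qd = 1201 − 7(ps − 52) = 1565 - 7ps. Setting this equal to supply: 1565 - 7ps = -749 + 6ps, so ps = 178.
Buyers pay pb = 178 − 52 = 126; q' = -749 + 6·178 = 319.
ΔCS = ½(151 + 319)(150 − 126) = 5640; ΔPS = ½(151 + 319)(178 − 150) = 6580.
Government spending = 52 × 319 = 16588.
Net change = 5640 + 6580 − 16588 = -4368. The loss equals the DWL triangle ½·52·168.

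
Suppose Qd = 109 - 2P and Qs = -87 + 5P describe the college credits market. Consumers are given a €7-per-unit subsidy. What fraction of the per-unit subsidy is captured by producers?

Pre-subsidy: 109 - 2P = -87 + 5P gives P* = 28, Q* = 53.
With the rebate, buyers effectively pay Pb = Ps − 7, where Ps is the price sellers receive.
Demand in terms of Ps becomes Qd = 109 − 2(Ps − 7) = 123 - 2Ps. Setting this equal to supply: 123 - 2Ps = -87 + 5Ps, so Ps = 30.
Buyers pay Pb = 30 − 7 = 23; Q' = -87 + 5·30 = 63.
Buyers' price falls by P* − Pb = 28 − 23 = 5; sellers' price rises by Ps − P* = 30 − 28 = 2.
So producers capture 2/7 = 2/7 of each unit of subsidy.

Producer share = 2/7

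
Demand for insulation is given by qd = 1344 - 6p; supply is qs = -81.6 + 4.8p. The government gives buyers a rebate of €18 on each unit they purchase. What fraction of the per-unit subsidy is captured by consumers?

Consumer share = 4/9

Pre-subsidy: 1344 - 6p = -81.6 + 4.8p gives p* = 132, q* = 552.
With the rebate, buyers effectively pay pb = ps − 18, where ps is the price sellers receive.
Demand in terms of ps becomes qd = 1344 − 6(ps − 18) = 1452 - 6ps. Setting this equal to supply: 1452 - 6ps = -81.6 + 4.8ps, so ps = 142.
Buyers pay pb = 142 − 18 = 124; q' = -81.6 + 4.8·142 = 600.
Buyers' price falls by p* − pb = 132 − 124 = 8; sellers' price rises by ps − p* = 142 − 132 = 10.
So consumers capture 8/18 = 4/9 of each unit of subsidy.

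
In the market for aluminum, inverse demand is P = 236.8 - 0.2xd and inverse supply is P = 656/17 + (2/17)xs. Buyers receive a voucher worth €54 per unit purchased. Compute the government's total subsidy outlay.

Government cost = €42876

Pre-subsidy: 236.8 - 0.2x = 656/17 + (2/17)x gives x* = 624 and P* = 112.
With the rebate, buyers effectively pay Pb = Ps − 54, where Ps is the price sellers receive.
On the curves, Pb = 236.8 - 0.2x and Ps = 656/17 + (2/17)x; the wedge Ps − Pb = 54 gives 656/17 + (2/17)x − (236.8 - 0.2x) = 54, so x' = 794.
Then Pb = 236.8 − 0.2·794 = 78 and Ps = 656/17 + (2/17)·794 = 132.
Government outlay = subsidy × quantity = 54 × 794 = 42876.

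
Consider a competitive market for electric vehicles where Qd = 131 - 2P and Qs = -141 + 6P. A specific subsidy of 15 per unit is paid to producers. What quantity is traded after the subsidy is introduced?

Q' = 85.5

Pre-subsidy: 131 - 2P = -141 + 6P gives P* = 34, Q* = 63.
With the subsidy, sellers receive Ps = Pb + 15 for each unit, where Pb is the price buyers pay.
Supply in terms of Pb becomes Qs = -141 + 6(Pb + 15) = -51 + 6Pb. Setting this equal to demand: 131 - 2Pb = -51 + 6Pb, so Pb = 22.75.
Sellers receive Ps = 22.75 + 15 = 37.75; Q' = 131 − 2·22.75 = 85.5.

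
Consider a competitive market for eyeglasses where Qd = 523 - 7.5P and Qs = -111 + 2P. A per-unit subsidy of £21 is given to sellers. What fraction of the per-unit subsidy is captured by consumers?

Consumer share = 4/19

Pre-subsidy: 523 - 7.5P = -111 + 2P gives P* = 1268/19, Q* = 427/19.
With the subsidy, sellers receive Ps = Pb + 21 for each unit, where Pb is the price buyers pay.
Supply in terms of Pb becomes Qs = -111 + 2(Pb + 21) = -69 + 2Pb. Setting this equal to demand: 523 - 7.5Pb = -69 + 2Pb, so Pb = 1184/19.
Sellers receive Ps = 1184/19 + 21 = 1583/19; Q' = 523 − 7.5·(1184/19) = 1057/19.
Buyers' price falls by P* − Pb = 1268/19 − 1184/19 = 84/19; sellers' price rises by Ps − P* = 1583/19 − 1268/19 = 315/19.
So consumers capture (84/19)/21 = 4/19 of each unit of subsidy.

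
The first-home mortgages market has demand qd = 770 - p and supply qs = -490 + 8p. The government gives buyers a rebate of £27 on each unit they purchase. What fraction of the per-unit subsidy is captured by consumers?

Pre-subsidy: 770 - p = -490 + 8p gives p* = 140, q* = 630.
With the rebate, buyers effectively pay pb = ps − 27, where ps is the price sellers receive.
Demand in terms of ps becomes qd = 770 − 1(ps − 27) = 797 - ps. Setting this equal to supply: 797 - ps = -490 + 8ps, so ps = 143.
Buyers pay pb = 143 − 27 = 116; q' = -490 + 8·143 = 654.
Buyers' price falls by p* − pb = 140 − 116 = 24; sellers' price rises by ps − p* = 143 − 140 = 3.
So consumers capture 24/27 = 8/9 of each unit of subsidy.

Consumer share = 8/9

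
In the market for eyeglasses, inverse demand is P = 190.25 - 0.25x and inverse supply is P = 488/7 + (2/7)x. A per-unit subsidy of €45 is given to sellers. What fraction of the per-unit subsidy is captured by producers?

Producer share = 8/15

Pre-subsidy: 190.25 - 0.25x = 488/7 + (2/7)x gives x* = 225 and P* = 134.
With the subsidy, sellers receive Ps = Pb + 45 for each unit, where Pb is the price buyers pay.
On the curves, Pb = 190.25 - 0.25x and Ps = 488/7 + (2/7)x; the wedge Ps − Pb = 45 gives 488/7 + (2/7)x − (190.25 - 0.25x) = 45, so x' = 309.
Then Pb = 190.25 − 0.25·309 = 113 and Ps = 488/7 + (2/7)·309 = 158.
Buyers' price falls by P* − Pb = 134 − 113 = 21; sellers' price rises by Ps − P* = 158 − 134 = 24.
So producers capture 24/45 = 8/15 of each unit of subsidy.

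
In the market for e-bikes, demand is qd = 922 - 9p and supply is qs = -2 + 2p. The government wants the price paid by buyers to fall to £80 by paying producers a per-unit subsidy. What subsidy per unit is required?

At a buyer price of 80, quantity demanded is 922 − 9·80 = 202.
Sellers supply 202 only when they receive ps with -2 + 2·ps = 202, i.e. ps = 102.
s = ps − pb = 102 − 80 = 22.

Required subsidy s = £22 per unit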